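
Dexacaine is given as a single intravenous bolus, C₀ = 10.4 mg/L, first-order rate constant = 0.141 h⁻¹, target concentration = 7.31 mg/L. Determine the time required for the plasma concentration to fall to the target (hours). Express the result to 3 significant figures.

t = ln(C₀ / C) / k = ln(10.40 / 7.31) / 0.1410
  = ln(1.423) / 0.1410 = 0.3528 / 0.1410 = 2.502 h

2.50 h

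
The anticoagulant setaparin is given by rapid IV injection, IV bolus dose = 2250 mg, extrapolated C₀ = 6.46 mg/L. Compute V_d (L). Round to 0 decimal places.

Vd = Dose / C₀ = 2250 / 6.46 = 348.3 L

348 L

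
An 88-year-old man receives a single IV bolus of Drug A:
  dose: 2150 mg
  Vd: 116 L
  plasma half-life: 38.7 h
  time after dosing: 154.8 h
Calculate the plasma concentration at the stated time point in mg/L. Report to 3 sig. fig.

1.16 mg/L

C₀ = Dose / Vd = 2150 / 116 = 18.53 mg/L
k = ln2 / t½ = 0.693147 / 38.7 = 0.01791 h⁻¹
t / t½ = 154.8 / 38.7 = 4 half-lives
C = C₀ × (1/2)^4 = 18.53 × 0.06250 = 1.158 mg/L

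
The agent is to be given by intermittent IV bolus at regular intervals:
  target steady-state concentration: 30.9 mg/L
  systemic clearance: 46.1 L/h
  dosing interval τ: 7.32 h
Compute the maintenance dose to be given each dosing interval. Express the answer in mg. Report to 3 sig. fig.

At steady state, Dose/τ = Css × CL.
Dose = Css × CL × τ = 30.9 × 46.10 × 7.32 = 10430 mg

10400 mg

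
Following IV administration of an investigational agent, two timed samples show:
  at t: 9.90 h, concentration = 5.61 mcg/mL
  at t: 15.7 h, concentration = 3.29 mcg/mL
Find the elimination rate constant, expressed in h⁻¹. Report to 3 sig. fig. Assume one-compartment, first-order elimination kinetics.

k = ln(C₁/C₂) / (t₂ − t₁) = ln(5.61/3.29) / (15.7 − 9.90)
  = 0.5337 / 5.800 = 0.09202 h⁻¹

0.0920 h⁻¹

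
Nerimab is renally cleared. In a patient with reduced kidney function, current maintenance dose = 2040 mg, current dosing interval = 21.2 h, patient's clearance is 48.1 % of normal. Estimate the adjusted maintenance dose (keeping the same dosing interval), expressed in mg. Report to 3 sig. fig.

To keep the same average steady-state level, dosing rate must scale with clearance.
CL ratio = 48.1 / 100 = 0.4810
New dose (same interval) = 2040 × 0.4810 = 981.2 mg

981 mg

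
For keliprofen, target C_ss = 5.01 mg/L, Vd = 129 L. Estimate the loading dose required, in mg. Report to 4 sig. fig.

LD = Css × Vd = 5.01 × 129 = 646.3 mg

646.3 mg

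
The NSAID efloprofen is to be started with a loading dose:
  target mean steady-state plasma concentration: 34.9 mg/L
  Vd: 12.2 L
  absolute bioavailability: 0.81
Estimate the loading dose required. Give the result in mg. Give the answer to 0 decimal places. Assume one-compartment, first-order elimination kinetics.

LD = Css × Vd / F = 34.9 × 12.2 / 0.81 = 525.7 mg

526 mg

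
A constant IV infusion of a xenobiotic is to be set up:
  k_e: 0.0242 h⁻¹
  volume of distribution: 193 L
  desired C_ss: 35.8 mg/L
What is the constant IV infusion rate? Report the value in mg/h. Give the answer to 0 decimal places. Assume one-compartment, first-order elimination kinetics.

167 mg/h

CL = k × Vd = 0.02420 × 193 = 4.671 L/h
At steady state, infusion rate R₀ = Css × CL = 35.8 × 4.671 = 167.2 mg/h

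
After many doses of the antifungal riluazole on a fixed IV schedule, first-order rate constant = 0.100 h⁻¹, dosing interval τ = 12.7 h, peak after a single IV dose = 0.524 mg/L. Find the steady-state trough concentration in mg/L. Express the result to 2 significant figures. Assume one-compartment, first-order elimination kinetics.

0.20 mg/L

e^(−kτ) = e^(−0.1000 × 12.7) = 0.2808
Accumulation ratio R = 1 / (1 − e^(−kτ)) = 1 / (1 − 0.2808) = 1.390
Steady-state trough = C₀ × R × e^(−kτ) = 0.524 × 1.390 × 0.2808 = 0.2045 mg/L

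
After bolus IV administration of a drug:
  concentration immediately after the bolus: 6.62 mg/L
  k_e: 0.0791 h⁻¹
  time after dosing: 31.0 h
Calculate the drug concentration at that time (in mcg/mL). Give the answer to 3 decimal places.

C = C₀ · e^(−k·t) = 6.620 × e^(−0.07910 × 31.0)
  = 6.620 × 0.08611 = 0.5700 mg/L
(0.5700 mg/L = 0.5700 mcg/mL)

0.570 mcg/mL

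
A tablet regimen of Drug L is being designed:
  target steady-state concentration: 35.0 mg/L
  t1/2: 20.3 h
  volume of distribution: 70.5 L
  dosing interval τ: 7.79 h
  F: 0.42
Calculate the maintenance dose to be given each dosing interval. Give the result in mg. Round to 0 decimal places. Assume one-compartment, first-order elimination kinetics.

1563 mg

k = ln2 / t½ = 0.693147 / 20.3 = 0.03415 h⁻¹
CL = k × Vd = 0.03415 × 70.5 = 2.408 L/h
At steady state, F × (Dose/τ) = Css × CL.
Dose = Css × CL × τ / F = 35.0 × 2.408 × 7.79 / 0.42 = 1563 mg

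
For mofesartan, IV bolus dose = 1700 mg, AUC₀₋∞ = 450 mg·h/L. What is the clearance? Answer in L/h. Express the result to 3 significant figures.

CL = Dose / AUC = 1700 / 450 = 3.778 L/h

3.78 L/h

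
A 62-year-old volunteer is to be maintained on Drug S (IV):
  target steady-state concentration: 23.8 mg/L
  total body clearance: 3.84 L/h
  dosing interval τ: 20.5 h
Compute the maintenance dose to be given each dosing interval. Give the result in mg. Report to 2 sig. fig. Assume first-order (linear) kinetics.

1900 mg

At steady state, Dose/τ = Css × CL.
Dose = Css × CL × τ = 23.8 × 3.840 × 20.5 = 1874 mg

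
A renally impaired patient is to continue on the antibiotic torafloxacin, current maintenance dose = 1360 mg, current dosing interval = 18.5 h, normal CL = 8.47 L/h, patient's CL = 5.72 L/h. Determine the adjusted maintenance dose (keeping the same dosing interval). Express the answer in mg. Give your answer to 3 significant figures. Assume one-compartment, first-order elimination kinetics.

To keep the same average steady-state level, dosing rate must scale with clearance.
CL ratio = 5.72 / 8.47 = 0.6753
New dose (same interval) = 1360 × 0.6753 = 918.4 mg

918 mg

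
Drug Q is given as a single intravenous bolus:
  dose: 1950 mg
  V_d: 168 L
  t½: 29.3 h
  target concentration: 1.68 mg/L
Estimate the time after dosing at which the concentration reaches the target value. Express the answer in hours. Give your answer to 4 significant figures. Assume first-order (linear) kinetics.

C₀ = Dose / Vd = 1950 / 168 = 11.61 mg/L
k = ln2 / t½ = 0.693147 / 29.3 = 0.02366 h⁻¹
t = ln(C₀ / C) / k = ln(11.61 / 1.68) / 0.02366
  = ln(6.911) / 0.02366 = 1.933 / 0.02366 = 81.70 h

81.70 h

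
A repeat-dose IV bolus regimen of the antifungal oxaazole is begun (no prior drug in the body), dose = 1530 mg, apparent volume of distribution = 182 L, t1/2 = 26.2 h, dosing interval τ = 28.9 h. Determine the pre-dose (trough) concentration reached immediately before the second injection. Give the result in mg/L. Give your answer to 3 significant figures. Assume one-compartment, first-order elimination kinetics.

3.91 mg/L

C₀ per dose = Dose / Vd = 1530 / 182 = 8.407 mg/L
k = ln2 / t½ = 0.693147 / 26.2 = 0.02646 h⁻¹
Fraction remaining after one interval: r = e^(−kτ) = e^(−0.02646 × 28.9) = 0.4655
Before dose 2, 1 dose has been given (aged 1τ).
C_trough = C₀ × r = 8.407 × 0.4655 = 3.913 mg/L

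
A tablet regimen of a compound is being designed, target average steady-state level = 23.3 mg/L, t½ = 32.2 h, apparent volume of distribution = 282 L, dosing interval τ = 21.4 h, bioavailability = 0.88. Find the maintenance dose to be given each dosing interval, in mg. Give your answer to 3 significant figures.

3440 mg

k = ln2 / t½ = 0.693147 / 32.2 = 0.02153 h⁻¹
CL = k × Vd = 0.02153 × 282 = 6.071 L/h
At steady state, F × (Dose/τ) = Css × CL.
Dose = Css × CL × τ / F = 23.3 × 6.071 × 21.4 / 0.88 = 3440 mg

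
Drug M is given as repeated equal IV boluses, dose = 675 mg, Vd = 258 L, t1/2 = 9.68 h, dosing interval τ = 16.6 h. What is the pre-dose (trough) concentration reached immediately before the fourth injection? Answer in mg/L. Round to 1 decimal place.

1.1 mg/L

C₀ per dose = Dose / Vd = 675 / 258 = 2.616 mg/L
k = ln2 / t½ = 0.693147 / 9.68 = 0.07161 h⁻¹
Fraction remaining after one interval: r = e^(−kτ) = e^(−0.07161 × 16.6) = 0.3046
Before dose 4, 3 doses have been given (aged 1τ, 2τ, 3τ).
C_trough = C₀ × (r + r² + … + r^3) = C₀ × r(1−r^3)/(1−r)
        = 2.616 × 0.3046 × (1 − 0.02826) / (1 − 0.3046) = 1.113 mg/L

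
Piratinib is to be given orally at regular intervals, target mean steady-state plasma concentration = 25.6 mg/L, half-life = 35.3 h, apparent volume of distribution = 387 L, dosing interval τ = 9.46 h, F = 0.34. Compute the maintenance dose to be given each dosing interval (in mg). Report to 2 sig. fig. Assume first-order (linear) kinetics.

k = ln2 / t½ = 0.693147 / 35.3 = 0.01964 h⁻¹
CL = k × Vd = 0.01964 × 387 = 7.601 L/h
At steady state, F × (Dose/τ) = Css × CL.
Dose = Css × CL × τ / F = 25.6 × 7.601 × 9.46 / 0.34 = 5414 mg

5400 mg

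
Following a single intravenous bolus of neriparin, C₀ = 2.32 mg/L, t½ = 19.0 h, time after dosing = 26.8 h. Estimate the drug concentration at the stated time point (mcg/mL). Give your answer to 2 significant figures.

0.87 mcg/mL

k = ln2 / t½ = 0.693147 / 19.0 = 0.03648 h⁻¹
C = C₀ · e^(−k·t) = 2.320 × e^(−0.03648 × 26.8)
  = 2.320 × 0.3762 = 0.8728 mg/L
(0.8728 mg/L = 0.8728 mcg/mL)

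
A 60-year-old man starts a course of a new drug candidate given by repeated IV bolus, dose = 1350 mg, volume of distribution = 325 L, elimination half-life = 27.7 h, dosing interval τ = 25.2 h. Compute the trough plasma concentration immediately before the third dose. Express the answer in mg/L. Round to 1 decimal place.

C₀ per dose = Dose / Vd = 1350 / 325 = 4.154 mg/L
k = ln2 / t½ = 0.693147 / 27.7 = 0.02502 h⁻¹
Fraction remaining after one interval: r = e^(−kτ) = e^(−0.02502 × 25.2) = 0.5323
Before dose 3, 2 doses have been given (aged 1τ, 2τ).
C_trough = C₀ × (r + r²) = 4.154 × (0.5323 + 0.2833) = 3.388 mg/L

3.4 mg/L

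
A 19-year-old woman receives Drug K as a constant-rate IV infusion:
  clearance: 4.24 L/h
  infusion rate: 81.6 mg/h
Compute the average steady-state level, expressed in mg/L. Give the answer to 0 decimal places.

At steady state Css = R₀ / CL = 81.6 / 4.240 = 19.25 mg/L

19 mg/L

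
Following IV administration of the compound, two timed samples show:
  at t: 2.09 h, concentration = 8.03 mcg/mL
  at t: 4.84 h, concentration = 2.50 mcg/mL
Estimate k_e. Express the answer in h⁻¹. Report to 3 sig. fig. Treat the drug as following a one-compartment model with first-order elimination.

0.424 h⁻¹

k = ln(C₁/C₂) / (t₂ − t₁) = ln(8.03/2.50) / (4.84 − 2.09)
  = 1.167 / 2.750 = 0.4244 h⁻¹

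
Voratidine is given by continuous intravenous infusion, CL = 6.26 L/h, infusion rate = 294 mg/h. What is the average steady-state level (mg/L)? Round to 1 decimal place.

At steady state Css = R₀ / CL = 294 / 6.260 = 46.96 mg/L

47.0 mg/L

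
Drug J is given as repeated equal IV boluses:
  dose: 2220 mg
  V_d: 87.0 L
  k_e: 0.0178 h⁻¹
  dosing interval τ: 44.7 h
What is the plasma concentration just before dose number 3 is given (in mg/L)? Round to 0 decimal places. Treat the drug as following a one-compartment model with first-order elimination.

C₀ per dose = Dose / Vd = 2220 / 87.0 = 25.52 mg/L
Fraction remaining after one interval: r = e^(−kτ) = e^(−0.01780 × 44.7) = 0.4513
Before dose 3, 2 doses have been given (aged 1τ, 2τ).
C_trough = C₀ × (r + r²) = 25.52 × (0.4513 + 0.2037) = 16.72 mg/L

17 mg/L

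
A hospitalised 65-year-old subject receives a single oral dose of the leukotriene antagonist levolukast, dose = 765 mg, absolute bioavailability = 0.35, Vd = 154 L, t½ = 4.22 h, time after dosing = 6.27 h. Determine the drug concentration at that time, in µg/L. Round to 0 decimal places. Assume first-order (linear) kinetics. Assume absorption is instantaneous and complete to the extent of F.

621 µg/L

Amount reaching circulation = F × Dose = 0.35 × 765.0 = 267.8 mg
C₀ = F·Dose / Vd = 267.8 / 154 = 1.739 mg/L
k = ln2 / t½ = 0.693147 / 4.22 = 0.1643 h⁻¹
C = C₀ · e^(−k·t) = 1.739 × e^(−0.1643 × 6.27)
  = 1.739 × 0.3569 = 0.6206 mg/L
Convert: 0.6206 mg/L × 1000 = 620.6 µg/L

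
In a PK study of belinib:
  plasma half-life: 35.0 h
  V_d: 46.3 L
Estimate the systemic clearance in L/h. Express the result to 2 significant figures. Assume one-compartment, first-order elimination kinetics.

k = ln2 / t½ = 0.693147 / 35.0 = 0.01980 h⁻¹
CL = k × Vd = 0.01980 × 46.3 = 0.9167 L/h

0.92 L/h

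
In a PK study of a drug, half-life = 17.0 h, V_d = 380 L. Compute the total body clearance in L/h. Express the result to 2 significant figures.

15 L/h

k = ln2 / t½ = 0.693147 / 17.0 = 0.04077 h⁻¹
CL = k × Vd = 0.04077 × 380 = 15.49 L/h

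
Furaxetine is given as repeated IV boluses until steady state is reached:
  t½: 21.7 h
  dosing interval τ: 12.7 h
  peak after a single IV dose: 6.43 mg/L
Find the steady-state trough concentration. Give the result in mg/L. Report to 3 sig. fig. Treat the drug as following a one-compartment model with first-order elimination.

12.9 mg/L

k = ln2 / t½ = 0.693147 / 21.7 = 0.03194 h⁻¹
e^(−kτ) = e^(−0.03194 × 12.7) = 0.6666
Accumulation ratio R = 1 / (1 − e^(−kτ)) = 1 / (1 − 0.6666) = 2.999
Steady-state trough = C₀ × R × e^(−kτ) = 6.43 × 2.999 × 0.6666 = 12.85 mg/L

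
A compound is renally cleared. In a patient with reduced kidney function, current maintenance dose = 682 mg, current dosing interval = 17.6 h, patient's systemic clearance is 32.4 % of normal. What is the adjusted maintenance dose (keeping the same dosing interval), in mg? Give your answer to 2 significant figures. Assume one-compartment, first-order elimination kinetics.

To keep the same average steady-state level, dosing rate must scale with clearance.
CL ratio = 32.4 / 100 = 0.3240
New dose (same interval) = 682 × 0.3240 = 221.0 mg

220 mg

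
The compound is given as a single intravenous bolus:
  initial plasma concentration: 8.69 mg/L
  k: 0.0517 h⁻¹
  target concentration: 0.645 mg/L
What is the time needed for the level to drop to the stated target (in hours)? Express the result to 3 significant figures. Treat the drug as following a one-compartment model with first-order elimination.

t = ln(C₀ / C) / k = ln(8.690 / 0.645) / 0.05170
  = ln(13.47) / 0.05170 = 2.600 / 0.05170 = 50.29 h

50.3 h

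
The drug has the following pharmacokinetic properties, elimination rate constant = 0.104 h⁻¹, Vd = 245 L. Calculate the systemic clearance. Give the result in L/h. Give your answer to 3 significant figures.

25.5 L/h

CL = k × Vd = 0.104 × 245 = 25.48 L/h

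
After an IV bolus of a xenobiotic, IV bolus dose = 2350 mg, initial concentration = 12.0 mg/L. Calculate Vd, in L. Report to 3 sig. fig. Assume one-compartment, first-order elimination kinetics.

Vd = Dose / C₀ = 2350 / 12.0 = 195.8 L

196 L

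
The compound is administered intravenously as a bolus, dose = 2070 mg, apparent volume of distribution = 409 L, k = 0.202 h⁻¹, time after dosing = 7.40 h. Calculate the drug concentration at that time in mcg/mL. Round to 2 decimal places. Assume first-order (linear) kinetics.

1.14 mcg/mL

C₀ = Dose / Vd = 2070 / 409 = 5.061 mg/L
C = C₀ · e^(−k·t) = 5.061 × e^(−0.2020 × 7.40)
  = 5.061 × 0.2243 = 1.135 mg/L
(1.135 mg/L = 1.135 mcg/mL)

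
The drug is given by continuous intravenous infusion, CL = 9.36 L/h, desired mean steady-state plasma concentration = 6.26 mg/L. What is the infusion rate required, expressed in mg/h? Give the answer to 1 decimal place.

At steady state, infusion rate R₀ = Css × CL = 6.26 × 9.360 = 58.59 mg/h

58.6 mg/h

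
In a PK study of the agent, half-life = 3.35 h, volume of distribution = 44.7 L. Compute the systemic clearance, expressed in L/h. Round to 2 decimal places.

k = ln2 / t½ = 0.693147 / 3.35 = 0.2069 h⁻¹
CL = k × Vd = 0.2069 × 44.7 = 9.248 L/h

9.25 L/h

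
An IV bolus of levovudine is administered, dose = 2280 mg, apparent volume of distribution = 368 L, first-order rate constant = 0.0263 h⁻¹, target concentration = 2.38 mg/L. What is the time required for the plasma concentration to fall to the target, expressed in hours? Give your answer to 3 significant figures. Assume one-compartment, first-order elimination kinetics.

36.4 h

C₀ = Dose / Vd = 2280 / 368 = 6.196 mg/L
t = ln(C₀ / C) / k = ln(6.196 / 2.38) / 0.02630
  = ln(2.603) / 0.02630 = 0.9567 / 0.02630 = 36.38 h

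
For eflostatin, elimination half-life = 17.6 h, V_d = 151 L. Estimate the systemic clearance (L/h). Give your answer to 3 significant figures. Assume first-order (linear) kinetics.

5.95 L/h

k = ln2 / t½ = 0.693147 / 17.6 = 0.03938 h⁻¹
CL = k × Vd = 0.03938 × 151 = 5.946 L/h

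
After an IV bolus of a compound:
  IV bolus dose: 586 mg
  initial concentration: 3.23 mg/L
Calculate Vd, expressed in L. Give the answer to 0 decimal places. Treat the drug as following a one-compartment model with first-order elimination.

181 L

Vd = Dose / C₀ = 586.0 / 3.23 = 181.4 L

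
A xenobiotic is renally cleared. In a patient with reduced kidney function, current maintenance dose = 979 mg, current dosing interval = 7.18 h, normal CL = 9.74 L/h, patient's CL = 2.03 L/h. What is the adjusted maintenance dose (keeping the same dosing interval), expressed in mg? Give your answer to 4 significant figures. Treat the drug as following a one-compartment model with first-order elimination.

To keep the same average steady-state level, dosing rate must scale with clearance.
CL ratio = 2.03 / 9.74 = 0.2084
New dose (same interval) = 979 × 0.2084 = 204.0 mg

204.0 mg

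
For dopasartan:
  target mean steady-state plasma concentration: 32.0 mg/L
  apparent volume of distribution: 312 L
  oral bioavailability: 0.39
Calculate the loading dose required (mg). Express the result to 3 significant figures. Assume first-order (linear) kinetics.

LD = Css × Vd / F = 32.0 × 312 / 0.39 = 25600 mg

25600 mg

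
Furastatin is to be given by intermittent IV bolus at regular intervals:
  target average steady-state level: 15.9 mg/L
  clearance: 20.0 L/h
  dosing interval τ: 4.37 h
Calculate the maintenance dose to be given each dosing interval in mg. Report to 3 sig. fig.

1390 mg

At steady state, Dose/τ = Css × CL.
Dose = Css × CL × τ = 15.9 × 20.00 × 4.37 = 1390 mg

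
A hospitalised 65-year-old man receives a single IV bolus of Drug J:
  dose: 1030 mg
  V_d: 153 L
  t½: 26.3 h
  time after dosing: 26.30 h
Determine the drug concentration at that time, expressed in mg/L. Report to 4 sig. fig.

3.366 mg/L

C₀ = Dose / Vd = 1030 / 153 = 6.732 mg/L
k = ln2 / t½ = 0.693147 / 26.3 = 0.02636 h⁻¹
t / t½ = 26.30 / 26.3 = 1 half-lives
C = C₀ × (1/2)^1 = 6.732 × 0.5000 = 3.366 mg/L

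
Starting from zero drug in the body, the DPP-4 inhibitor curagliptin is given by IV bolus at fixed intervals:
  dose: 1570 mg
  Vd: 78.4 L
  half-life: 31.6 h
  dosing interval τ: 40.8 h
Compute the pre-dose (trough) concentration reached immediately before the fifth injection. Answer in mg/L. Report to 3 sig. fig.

C₀ per dose = Dose / Vd = 1570 / 78.4 = 20.03 mg/L
k = ln2 / t½ = 0.693147 / 31.6 = 0.02194 h⁻¹
Fraction remaining after one interval: r = e^(−kτ) = e^(−0.02194 × 40.8) = 0.4085
Before dose 5, 4 doses have been given (aged 1τ, 2τ, 3τ, 4τ).
C_trough = C₀ × (r + r² + … + r^4) = C₀ × r(1−r^4)/(1−r)
        = 20.03 × 0.4085 × (1 − 0.02785) / (1 − 0.4085) = 13.45 mg/L

13.5 mg/L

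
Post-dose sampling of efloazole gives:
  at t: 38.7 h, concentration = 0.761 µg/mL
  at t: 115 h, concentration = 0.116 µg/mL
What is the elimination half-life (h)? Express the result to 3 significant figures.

k = ln(C₁/C₂) / (t₂ − t₁) = ln(0.761/0.116) / (115 − 38.7)
  = 1.881 / 76.30 = 0.02465 h⁻¹
t½ = ln2 / k = 0.693147 / 0.02465 = 28.12 h

28.1 h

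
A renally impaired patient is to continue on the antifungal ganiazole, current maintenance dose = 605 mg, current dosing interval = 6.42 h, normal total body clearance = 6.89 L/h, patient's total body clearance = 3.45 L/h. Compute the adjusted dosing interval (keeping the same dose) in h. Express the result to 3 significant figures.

To keep the same average steady-state level, dosing rate must scale with clearance.
CL ratio = 3.45 / 6.89 = 0.5007
New interval (same dose) = 6.42 / 0.5007 = 12.82 h

12.8 h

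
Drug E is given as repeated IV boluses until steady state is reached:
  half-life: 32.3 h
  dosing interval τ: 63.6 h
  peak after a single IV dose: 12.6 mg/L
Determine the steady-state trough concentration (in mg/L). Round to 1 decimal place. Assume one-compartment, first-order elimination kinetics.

k = ln2 / t½ = 0.693147 / 32.3 = 0.02146 h⁻¹
e^(−kτ) = e^(−0.02146 × 63.6) = 0.2554
Accumulation ratio R = 1 / (1 − e^(−kτ)) = 1 / (1 − 0.2554) = 1.343
Steady-state trough = C₀ × R × e^(−kτ) = 12.6 × 1.343 × 0.2554 = 4.322 mg/L

4.3 mg/L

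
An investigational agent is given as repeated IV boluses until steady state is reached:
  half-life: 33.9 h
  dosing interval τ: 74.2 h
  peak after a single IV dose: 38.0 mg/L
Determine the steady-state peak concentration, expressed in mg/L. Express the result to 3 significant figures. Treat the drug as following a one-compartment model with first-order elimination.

48.7 mg/L

k = ln2 / t½ = 0.693147 / 33.9 = 0.02045 h⁻¹
e^(−kτ) = e^(−0.02045 × 74.2) = 0.2193
Accumulation ratio R = 1 / (1 − e^(−kτ)) = 1 / (1 − 0.2193) = 1.281
Steady-state peak = C₀ × R = 38.0 × 1.281 = 48.68 mg/L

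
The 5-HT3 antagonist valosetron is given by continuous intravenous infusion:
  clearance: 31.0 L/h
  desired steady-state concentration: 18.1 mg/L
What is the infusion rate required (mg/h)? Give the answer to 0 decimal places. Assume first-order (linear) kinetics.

561 mg/h

At steady state, infusion rate R₀ = Css × CL = 18.1 × 31.00 = 561.1 mg/h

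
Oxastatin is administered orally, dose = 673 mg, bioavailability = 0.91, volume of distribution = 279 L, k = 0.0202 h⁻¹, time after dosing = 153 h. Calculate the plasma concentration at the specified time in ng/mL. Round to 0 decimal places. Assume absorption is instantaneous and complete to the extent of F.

100 ng/mL

Amount reaching circulation = F × Dose = 0.91 × 673.0 = 612.4 mg
C₀ = F·Dose / Vd = 612.4 / 279 = 2.195 mg/L
C = C₀ · e^(−k·t) = 2.195 × e^(−0.02020 × 153)
  = 2.195 × 0.04547 = 0.09981 mg/L
Convert: 0.09981 mg/L × 1000 = 99.81 ng/mL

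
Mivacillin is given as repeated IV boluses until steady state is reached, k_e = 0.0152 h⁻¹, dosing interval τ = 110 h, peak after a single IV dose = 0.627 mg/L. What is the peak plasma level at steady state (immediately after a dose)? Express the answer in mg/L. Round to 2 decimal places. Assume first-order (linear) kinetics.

0.77 mg/L

e^(−kτ) = e^(−0.01520 × 110) = 0.1879
Accumulation ratio R = 1 / (1 − e^(−kτ)) = 1 / (1 − 0.1879) = 1.231
Steady-state peak = C₀ × R = 0.627 × 1.231 = 0.7718 mg/L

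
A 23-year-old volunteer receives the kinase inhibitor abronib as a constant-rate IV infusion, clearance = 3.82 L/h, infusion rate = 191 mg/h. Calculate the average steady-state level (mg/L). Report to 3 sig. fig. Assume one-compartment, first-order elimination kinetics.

At steady state Css = R₀ / CL = 191 / 3.820 = 50.00 mg/L

50.0 mg/L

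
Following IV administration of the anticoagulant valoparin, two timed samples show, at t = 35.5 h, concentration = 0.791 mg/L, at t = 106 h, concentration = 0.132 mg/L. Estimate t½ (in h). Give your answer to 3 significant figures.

27.3 h

k = ln(C₁/C₂) / (t₂ − t₁) = ln(0.791/0.132) / (106 − 35.5)
  = 1.790 / 70.50 = 0.02539 h⁻¹
t½ = ln2 / k = 0.693147 / 0.02539 = 27.30 h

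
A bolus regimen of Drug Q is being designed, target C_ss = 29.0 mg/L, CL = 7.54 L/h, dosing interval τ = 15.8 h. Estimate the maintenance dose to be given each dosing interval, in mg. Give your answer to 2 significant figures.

At steady state, Dose/τ = Css × CL.
Dose = Css × CL × τ = 29.0 × 7.540 × 15.8 = 3455 mg

3500 mg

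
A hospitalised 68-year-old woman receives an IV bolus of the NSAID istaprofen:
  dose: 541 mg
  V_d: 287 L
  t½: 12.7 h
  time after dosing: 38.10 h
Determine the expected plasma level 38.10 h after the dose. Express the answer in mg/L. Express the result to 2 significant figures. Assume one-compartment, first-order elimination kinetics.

C₀ = Dose / Vd = 541.0 / 287 = 1.885 mg/L
k = ln2 / t½ = 0.693147 / 12.7 = 0.05458 h⁻¹
t / t½ = 38.10 / 12.7 = 3 half-lives
C = C₀ × (1/2)^3 = 1.885 × 0.1250 = 0.2356 mg/L

0.24 mg/L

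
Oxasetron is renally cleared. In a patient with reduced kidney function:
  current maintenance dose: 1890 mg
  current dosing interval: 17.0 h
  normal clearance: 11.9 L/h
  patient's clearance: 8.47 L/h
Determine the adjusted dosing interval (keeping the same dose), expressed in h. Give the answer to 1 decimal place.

To keep the same average steady-state level, dosing rate must scale with clearance.
CL ratio = 8.47 / 11.9 = 0.7118
New interval (same dose) = 17.0 / 0.7118 = 23.88 h

23.9 h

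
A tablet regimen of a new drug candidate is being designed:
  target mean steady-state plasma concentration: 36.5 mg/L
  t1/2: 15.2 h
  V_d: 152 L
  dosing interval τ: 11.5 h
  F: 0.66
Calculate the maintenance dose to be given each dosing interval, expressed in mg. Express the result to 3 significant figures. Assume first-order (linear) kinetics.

k = ln2 / t½ = 0.693147 / 15.2 = 0.04560 h⁻¹
CL = k × Vd = 0.04560 × 152 = 6.931 L/h
At steady state, F × (Dose/τ) = Css × CL.
Dose = Css × CL × τ / F = 36.5 × 6.931 × 11.5 / 0.66 = 4408 mg

4410 mg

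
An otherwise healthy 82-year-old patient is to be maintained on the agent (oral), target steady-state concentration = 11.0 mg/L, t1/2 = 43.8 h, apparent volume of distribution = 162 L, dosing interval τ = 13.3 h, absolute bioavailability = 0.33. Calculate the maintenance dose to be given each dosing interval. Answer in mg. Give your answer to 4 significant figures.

k = ln2 / t½ = 0.693147 / 43.8 = 0.01583 h⁻¹
CL = k × Vd = 0.01583 × 162 = 2.564 L/h
At steady state, F × (Dose/τ) = Css × CL.
Dose = Css × CL × τ / F = 11.0 × 2.564 × 13.3 / 0.33 = 1137 mg

1137 mg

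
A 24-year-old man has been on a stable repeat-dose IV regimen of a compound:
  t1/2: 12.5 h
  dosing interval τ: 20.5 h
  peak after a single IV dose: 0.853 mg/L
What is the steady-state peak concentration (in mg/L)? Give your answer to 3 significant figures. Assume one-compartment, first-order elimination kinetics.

k = ln2 / t½ = 0.693147 / 12.5 = 0.05545 h⁻¹
e^(−kτ) = e^(−0.05545 × 20.5) = 0.3209
Accumulation ratio R = 1 / (1 − e^(−kτ)) = 1 / (1 − 0.3209) = 1.473
Steady-state peak = C₀ × R = 0.853 × 1.473 = 1.256 mg/L

1.26 mg/L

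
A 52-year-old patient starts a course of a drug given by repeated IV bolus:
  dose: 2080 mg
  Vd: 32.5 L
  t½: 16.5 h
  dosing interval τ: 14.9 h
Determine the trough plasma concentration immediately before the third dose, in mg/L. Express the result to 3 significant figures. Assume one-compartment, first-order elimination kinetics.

C₀ per dose = Dose / Vd = 2080 / 32.5 = 64.00 mg/L
k = ln2 / t½ = 0.693147 / 16.5 = 0.04201 h⁻¹
Fraction remaining after one interval: r = e^(−kτ) = e^(−0.04201 × 14.9) = 0.5348
Before dose 3, 2 doses have been given (aged 1τ, 2τ).
C_trough = C₀ × (r + r²) = 64.00 × (0.5348 + 0.2860) = 52.53 mg/L

52.5 mg/L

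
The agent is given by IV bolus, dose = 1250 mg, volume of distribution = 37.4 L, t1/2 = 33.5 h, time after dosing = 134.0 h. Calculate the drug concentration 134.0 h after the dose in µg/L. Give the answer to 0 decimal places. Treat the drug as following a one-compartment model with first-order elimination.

C₀ = Dose / Vd = 1250 / 37.4 = 33.42 mg/L
k = ln2 / t½ = 0.693147 / 33.5 = 0.02069 h⁻¹
t / t½ = 134.0 / 33.5 = 4 half-lives
C = C₀ × (1/2)^4 = 33.42 × 0.06250 = 2.089 mg/L
Convert: 2.089 mg/L × 1000 = 2089 µg/L

2089 µg/L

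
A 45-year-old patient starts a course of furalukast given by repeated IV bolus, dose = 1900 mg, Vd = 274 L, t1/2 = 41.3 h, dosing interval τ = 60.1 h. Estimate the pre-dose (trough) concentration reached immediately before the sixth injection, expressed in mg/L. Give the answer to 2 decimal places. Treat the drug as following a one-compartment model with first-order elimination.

C₀ per dose = Dose / Vd = 1900 / 274 = 6.934 mg/L
k = ln2 / t½ = 0.693147 / 41.3 = 0.01678 h⁻¹
Fraction remaining after one interval: r = e^(−kτ) = e^(−0.01678 × 60.1) = 0.3648
Before dose 6, 5 doses have been given (aged 1τ, 2τ, 3τ, 4τ, 5τ).
C_trough = C₀ × (r + r² + … + r^5) = C₀ × r(1−r^5)/(1−r)
        = 6.934 × 0.3648 × (1 − 0.006461) / (1 − 0.3648) = 3.957 mg/L

3.96 mg/L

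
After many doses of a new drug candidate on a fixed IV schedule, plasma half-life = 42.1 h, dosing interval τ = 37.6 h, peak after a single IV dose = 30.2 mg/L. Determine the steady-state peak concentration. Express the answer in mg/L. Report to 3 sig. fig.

65.4 mg/L

k = ln2 / t½ = 0.693147 / 42.1 = 0.01646 h⁻¹
e^(−kτ) = e^(−0.01646 × 37.6) = 0.5385
Accumulation ratio R = 1 / (1 − e^(−kτ)) = 1 / (1 − 0.5385) = 2.167
Steady-state peak = C₀ × R = 30.2 × 2.167 = 65.44 mg/L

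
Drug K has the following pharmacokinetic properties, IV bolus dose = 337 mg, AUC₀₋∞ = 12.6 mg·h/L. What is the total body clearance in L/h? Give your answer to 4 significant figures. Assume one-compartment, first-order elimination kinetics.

26.75 L/h

CL = Dose / AUC = 337 / 12.6 = 26.75 L/h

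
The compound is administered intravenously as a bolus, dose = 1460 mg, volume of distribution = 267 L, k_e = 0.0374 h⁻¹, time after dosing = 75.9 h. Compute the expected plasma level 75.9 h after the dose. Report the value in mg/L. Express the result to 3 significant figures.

C₀ = Dose / Vd = 1460 / 267 = 5.468 mg/L
C = C₀ · e^(−k·t) = 5.468 × e^(−0.03740 × 75.9)
  = 5.468 × 0.05850 = 0.3199 mg/L

0.320 mg/L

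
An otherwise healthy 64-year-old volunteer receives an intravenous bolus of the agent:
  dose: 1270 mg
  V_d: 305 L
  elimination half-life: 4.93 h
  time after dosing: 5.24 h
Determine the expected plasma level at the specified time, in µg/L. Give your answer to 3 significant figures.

C₀ = Dose / Vd = 1270 / 305 = 4.164 mg/L
k = ln2 / t½ = 0.693147 / 4.93 = 0.1406 h⁻¹
C = C₀ · e^(−k·t) = 4.164 × e^(−0.1406 × 5.24)
  = 4.164 × 0.4787 = 1.993 mg/L
Convert: 1.993 mg/L × 1000 = 1993 µg/L

1990 µg/L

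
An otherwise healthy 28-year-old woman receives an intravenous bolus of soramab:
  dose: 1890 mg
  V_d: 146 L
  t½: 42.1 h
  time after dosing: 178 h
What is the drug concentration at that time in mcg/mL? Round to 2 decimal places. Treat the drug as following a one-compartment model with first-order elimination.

C₀ = Dose / Vd = 1890 / 146 = 12.95 mg/L
k = ln2 / t½ = 0.693147 / 42.1 = 0.01646 h⁻¹
C = C₀ · e^(−k·t) = 12.95 × e^(−0.01646 × 178)
  = 12.95 × 0.05340 = 0.6915 mg/L
(0.6915 mg/L = 0.6915 mcg/mL)

0.69 mcg/mL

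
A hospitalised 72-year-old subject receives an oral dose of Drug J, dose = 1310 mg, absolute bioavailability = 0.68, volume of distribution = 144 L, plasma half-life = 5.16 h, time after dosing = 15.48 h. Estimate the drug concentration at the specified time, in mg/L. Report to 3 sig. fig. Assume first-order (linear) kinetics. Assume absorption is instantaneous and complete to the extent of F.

Amount reaching circulation = F × Dose = 0.68 × 1310 = 890.8 mg
C₀ = F·Dose / Vd = 890.8 / 144 = 6.186 mg/L
k = ln2 / t½ = 0.693147 / 5.16 = 0.1343 h⁻¹
t / t½ = 15.48 / 5.16 = 3 half-lives
C = C₀ × (1/2)^3 = 6.186 × 0.1250 = 0.7733 mg/L

0.773 mg/L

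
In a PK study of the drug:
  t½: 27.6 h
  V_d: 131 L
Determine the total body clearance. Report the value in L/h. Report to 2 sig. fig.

k = ln2 / t½ = 0.693147 / 27.6 = 0.02511 h⁻¹
CL = k × Vd = 0.02511 × 131 = 3.289 L/h

3.3 L/h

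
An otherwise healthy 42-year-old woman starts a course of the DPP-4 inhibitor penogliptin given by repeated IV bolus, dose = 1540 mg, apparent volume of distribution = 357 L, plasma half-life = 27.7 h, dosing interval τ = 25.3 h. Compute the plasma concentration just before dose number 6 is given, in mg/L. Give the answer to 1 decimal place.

C₀ per dose = Dose / Vd = 1540 / 357 = 4.314 mg/L
k = ln2 / t½ = 0.693147 / 27.7 = 0.02502 h⁻¹
Fraction remaining after one interval: r = e^(−kτ) = e^(−0.02502 × 25.3) = 0.5310
Before dose 6, 5 doses have been given (aged 1τ, 2τ, 3τ, 4τ, 5τ).
C_trough = C₀ × (r + r² + … + r^5) = C₀ × r(1−r^5)/(1−r)
        = 4.314 × 0.5310 × (1 − 0.04222) / (1 − 0.5310) = 4.678 mg/L

4.7 mg/L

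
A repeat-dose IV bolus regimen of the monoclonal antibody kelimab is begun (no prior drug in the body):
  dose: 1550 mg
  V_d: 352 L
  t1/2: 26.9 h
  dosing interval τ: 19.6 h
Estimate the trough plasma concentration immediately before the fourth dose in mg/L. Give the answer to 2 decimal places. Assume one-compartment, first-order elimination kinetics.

5.23 mg/L

C₀ per dose = Dose / Vd = 1550 / 352 = 4.403 mg/L
k = ln2 / t½ = 0.693147 / 26.9 = 0.02577 h⁻¹
Fraction remaining after one interval: r = e^(−kτ) = e^(−0.02577 × 19.6) = 0.6035
Before dose 4, 3 doses have been given (aged 1τ, 2τ, 3τ).
C_trough = C₀ × (r + r² + … + r^3) = C₀ × r(1−r^3)/(1−r)
        = 4.403 × 0.6035 × (1 − 0.2198) / (1 − 0.6035) = 5.229 mg/L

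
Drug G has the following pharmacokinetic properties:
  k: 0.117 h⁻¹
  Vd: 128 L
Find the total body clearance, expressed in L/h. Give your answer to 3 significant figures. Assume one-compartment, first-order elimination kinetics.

CL = k × Vd = 0.117 × 128 = 14.98 L/h

15.0 L/h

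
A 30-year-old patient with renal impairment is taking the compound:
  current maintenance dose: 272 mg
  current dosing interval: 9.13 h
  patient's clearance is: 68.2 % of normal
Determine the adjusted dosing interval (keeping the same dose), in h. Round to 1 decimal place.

To keep the same average steady-state level, dosing rate must scale with clearance.
CL ratio = 68.2 / 100 = 0.6820
New interval (same dose) = 9.13 / 0.6820 = 13.39 h

13.4 h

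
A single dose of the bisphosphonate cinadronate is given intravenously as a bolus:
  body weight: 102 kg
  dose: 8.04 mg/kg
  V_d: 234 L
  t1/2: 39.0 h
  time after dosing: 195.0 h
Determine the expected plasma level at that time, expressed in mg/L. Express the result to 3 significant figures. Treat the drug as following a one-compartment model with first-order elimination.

Total dose = 8.04 × 102 = 820.1 mg
C₀ = Dose / Vd = 820.1 / 234 = 3.505 mg/L
k = ln2 / t½ = 0.693147 / 39.0 = 0.01777 h⁻¹
t / t½ = 195.0 / 39.0 = 5 half-lives
C = C₀ × (1/2)^5 = 3.505 × 0.03125 = 0.1095 mg/L

0.110 mg/L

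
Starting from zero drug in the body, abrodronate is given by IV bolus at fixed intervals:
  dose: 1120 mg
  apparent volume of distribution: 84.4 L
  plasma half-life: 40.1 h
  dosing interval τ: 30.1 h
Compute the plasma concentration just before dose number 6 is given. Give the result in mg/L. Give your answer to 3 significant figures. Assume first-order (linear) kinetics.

C₀ per dose = Dose / Vd = 1120 / 84.4 = 13.27 mg/L
k = ln2 / t½ = 0.693147 / 40.1 = 0.01729 h⁻¹
Fraction remaining after one interval: r = e^(−kτ) = e^(−0.01729 × 30.1) = 0.5943
Before dose 6, 5 doses have been given (aged 1τ, 2τ, 3τ, 4τ, 5τ).
C_trough = C₀ × (r + r² + … + r^5) = C₀ × r(1−r^5)/(1−r)
        = 13.27 × 0.5943 × (1 − 0.07414) / (1 − 0.5943) = 18.00 mg/L

18.0 mg/L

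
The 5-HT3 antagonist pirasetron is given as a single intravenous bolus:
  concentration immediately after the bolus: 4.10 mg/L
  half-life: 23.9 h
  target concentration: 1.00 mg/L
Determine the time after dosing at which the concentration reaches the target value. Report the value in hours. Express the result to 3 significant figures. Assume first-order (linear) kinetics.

k = ln2 / t½ = 0.693147 / 23.9 = 0.02900 h⁻¹
t = ln(C₀ / C) / k = ln(4.100 / 1.00) / 0.02900
  = ln(4.100) / 0.02900 = 1.411 / 0.02900 = 48.66 h

48.7 h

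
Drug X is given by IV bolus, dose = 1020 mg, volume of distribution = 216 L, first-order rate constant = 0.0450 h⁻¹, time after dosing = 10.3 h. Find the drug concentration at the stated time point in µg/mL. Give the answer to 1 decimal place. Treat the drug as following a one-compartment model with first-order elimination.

C₀ = Dose / Vd = 1020 / 216 = 4.722 mg/L
C = C₀ · e^(−k·t) = 4.722 × e^(−0.04500 × 10.3)
  = 4.722 × 0.6291 = 2.971 mg/L
(2.971 mg/L = 2.971 µg/mL)

3.0 µg/mL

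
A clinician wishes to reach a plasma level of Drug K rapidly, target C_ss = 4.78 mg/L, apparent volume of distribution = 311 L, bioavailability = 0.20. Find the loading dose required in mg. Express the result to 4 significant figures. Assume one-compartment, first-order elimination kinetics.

7433 mg

LD = Css × Vd / F = 4.78 × 311 / 0.20 = 7433 mg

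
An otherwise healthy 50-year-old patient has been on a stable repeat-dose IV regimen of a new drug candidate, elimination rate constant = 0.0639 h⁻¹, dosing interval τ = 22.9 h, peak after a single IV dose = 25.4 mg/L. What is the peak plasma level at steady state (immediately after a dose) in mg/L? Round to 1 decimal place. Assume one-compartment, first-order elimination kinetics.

33.1 mg/L

e^(−kτ) = e^(−0.06390 × 22.9) = 0.2315
Accumulation ratio R = 1 / (1 − e^(−kτ)) = 1 / (1 − 0.2315) = 1.301
Steady-state peak = C₀ × R = 25.4 × 1.301 = 33.05 mg/L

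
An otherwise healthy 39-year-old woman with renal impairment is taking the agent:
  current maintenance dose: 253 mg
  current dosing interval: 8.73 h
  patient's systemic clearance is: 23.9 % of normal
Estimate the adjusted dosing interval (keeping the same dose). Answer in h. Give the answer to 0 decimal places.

37 h

To keep the same average steady-state level, dosing rate must scale with clearance.
CL ratio = 23.9 / 100 = 0.2390
New interval (same dose) = 8.73 / 0.2390 = 36.53 h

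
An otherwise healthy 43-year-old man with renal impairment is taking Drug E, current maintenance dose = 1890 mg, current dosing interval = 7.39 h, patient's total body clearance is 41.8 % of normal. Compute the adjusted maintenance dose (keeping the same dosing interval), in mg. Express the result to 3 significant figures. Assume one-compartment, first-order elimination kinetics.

790 mg

To keep the same average steady-state level, dosing rate must scale with clearance.
CL ratio = 41.8 / 100 = 0.4180
New dose (same interval) = 1890 × 0.4180 = 790.0 mg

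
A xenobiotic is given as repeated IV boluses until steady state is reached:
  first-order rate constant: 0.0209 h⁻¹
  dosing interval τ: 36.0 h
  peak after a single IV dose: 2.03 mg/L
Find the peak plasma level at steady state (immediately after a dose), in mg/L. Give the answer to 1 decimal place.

3.8 mg/L

e^(−kτ) = e^(−0.02090 × 36.0) = 0.4712
Accumulation ratio R = 1 / (1 − e^(−kτ)) = 1 / (1 − 0.4712) = 1.891
Steady-state peak = C₀ × R = 2.03 × 1.891 = 3.839 mg/L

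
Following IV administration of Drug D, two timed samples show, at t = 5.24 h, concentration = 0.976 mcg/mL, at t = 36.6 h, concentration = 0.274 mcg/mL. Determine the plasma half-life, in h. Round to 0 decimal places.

17 h

k = ln(C₁/C₂) / (t₂ − t₁) = ln(0.976/0.274) / (36.6 − 5.24)
  = 1.270 / 31.36 = 0.04050 h⁻¹
t½ = ln2 / k = 0.693147 / 0.04050 = 17.11 h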